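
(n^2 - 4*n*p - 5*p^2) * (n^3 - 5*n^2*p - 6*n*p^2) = n^5 - 9*n^4*p + 9*n^3*p^2 + 49*n^2*p^3 + 30*n*p^4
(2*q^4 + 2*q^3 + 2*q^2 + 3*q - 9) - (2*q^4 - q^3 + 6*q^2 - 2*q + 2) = 3*q^3 - 4*q^2 + 5*q - 11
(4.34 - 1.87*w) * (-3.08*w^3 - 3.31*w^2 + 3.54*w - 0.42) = 5.7596*w^4 - 7.1775*w^3 - 20.9852*w^2 + 16.149*w - 1.8228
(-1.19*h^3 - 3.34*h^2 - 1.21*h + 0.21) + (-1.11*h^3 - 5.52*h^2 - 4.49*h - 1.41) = -2.3*h^3 - 8.86*h^2 - 5.7*h - 1.2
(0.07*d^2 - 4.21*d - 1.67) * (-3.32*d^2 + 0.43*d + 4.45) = -0.2324*d^4 + 14.0073*d^3 + 4.0456*d^2 - 19.4526*d - 7.4315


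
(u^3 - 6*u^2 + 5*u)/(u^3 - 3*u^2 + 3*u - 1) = u*(u - 5)/(u^2 - 2*u + 1)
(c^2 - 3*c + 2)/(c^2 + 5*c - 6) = (c - 2)/(c + 6)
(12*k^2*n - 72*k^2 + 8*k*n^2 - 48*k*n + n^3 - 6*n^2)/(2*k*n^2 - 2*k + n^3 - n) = (6*k*n - 36*k + n^2 - 6*n)/(n^2 - 1)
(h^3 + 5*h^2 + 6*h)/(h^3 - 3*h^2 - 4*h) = (h^2 + 5*h + 6)/(h^2 - 3*h - 4)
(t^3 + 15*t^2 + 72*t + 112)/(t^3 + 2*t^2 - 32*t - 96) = (t + 7)/(t - 6)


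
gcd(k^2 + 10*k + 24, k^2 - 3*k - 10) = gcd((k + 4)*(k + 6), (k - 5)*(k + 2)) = 1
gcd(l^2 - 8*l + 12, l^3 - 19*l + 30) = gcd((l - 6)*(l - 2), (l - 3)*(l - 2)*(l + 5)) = l - 2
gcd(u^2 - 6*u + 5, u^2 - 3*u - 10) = u - 5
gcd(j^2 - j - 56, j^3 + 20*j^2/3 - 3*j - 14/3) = j + 7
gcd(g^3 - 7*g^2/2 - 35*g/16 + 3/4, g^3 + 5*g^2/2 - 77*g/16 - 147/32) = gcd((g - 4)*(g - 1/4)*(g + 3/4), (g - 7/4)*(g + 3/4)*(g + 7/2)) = g + 3/4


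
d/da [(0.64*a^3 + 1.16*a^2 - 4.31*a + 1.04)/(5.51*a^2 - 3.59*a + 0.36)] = (3.5264*a^4 - 4.5952*a^3 + 20.2749*a^2 - 10.6256*a + 2.182)/(30.3601*a^4 - 39.5618*a^3 + 16.8553*a^2 - 2.5848*a + 0.1296)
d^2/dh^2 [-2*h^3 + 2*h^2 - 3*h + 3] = 4 - 12*h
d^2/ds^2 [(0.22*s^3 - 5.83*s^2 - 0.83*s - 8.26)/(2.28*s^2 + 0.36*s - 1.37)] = (-2.8421709430404e-14*s^4 + 2.372592*s^3 - 367.547256*s^2 - 53.756868*s - 76.44623)/(11.852352*s^6 + 5.614272*s^5 - 20.47896*s^4 - 6.70032*s^3 + 12.30534*s^2 + 2.027052*s - 2.571353)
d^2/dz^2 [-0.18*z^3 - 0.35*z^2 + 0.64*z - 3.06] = -1.08*z - 0.7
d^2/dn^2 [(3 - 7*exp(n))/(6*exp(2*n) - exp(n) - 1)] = (-252*exp(4*n) + 390*exp(3*n) - 306*exp(2*n) + 82*exp(n) - 10)*exp(n)/(216*exp(6*n) - 108*exp(5*n) - 90*exp(4*n) + 35*exp(3*n) + 15*exp(2*n) - 3*exp(n) - 1)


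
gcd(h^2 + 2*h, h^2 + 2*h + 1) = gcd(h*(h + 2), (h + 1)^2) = 1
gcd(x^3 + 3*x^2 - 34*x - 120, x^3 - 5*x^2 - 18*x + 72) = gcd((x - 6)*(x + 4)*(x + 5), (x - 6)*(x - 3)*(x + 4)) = x^2 - 2*x - 24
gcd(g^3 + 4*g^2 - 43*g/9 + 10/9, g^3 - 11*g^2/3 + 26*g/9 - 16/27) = g^2 - g + 2/9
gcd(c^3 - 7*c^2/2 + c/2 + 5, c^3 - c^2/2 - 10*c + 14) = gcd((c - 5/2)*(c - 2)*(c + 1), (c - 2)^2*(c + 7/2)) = c - 2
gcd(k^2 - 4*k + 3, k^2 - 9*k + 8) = k - 1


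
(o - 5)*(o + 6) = o^2 + o - 30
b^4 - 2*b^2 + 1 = (b - 1)^2*(b + 1)^2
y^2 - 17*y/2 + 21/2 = (y - 7)*(y - 3/2)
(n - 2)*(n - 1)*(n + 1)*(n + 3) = n^4 + n^3 - 7*n^2 - n + 6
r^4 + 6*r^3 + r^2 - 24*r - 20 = (r - 2)*(r + 1)*(r + 2)*(r + 5)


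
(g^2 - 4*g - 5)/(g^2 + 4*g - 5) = (g^2 - 4*g - 5)/(g^2 + 4*g - 5)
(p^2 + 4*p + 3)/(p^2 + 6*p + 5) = (p + 3)/(p + 5)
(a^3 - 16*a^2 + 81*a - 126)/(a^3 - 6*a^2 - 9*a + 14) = (a^2 - 9*a + 18)/(a^2 + a - 2)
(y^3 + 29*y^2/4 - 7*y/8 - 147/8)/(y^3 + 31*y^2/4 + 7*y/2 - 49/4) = (y - 3/2)/(y - 1)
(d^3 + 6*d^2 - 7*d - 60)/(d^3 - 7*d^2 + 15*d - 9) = (d^2 + 9*d + 20)/(d^2 - 4*d + 3)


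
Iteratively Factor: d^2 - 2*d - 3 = (d + 1)*(d - 3)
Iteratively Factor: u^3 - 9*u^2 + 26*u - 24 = (u - 4)*(u^2 - 5*u + 6) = (u - 4)*(u - 3)*(u - 2)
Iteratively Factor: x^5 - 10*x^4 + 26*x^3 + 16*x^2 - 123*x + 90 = (x - 1)*(x^4 - 9*x^3 + 17*x^2 + 33*x - 90) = (x - 1)*(x + 2)*(x^3 - 11*x^2 + 39*x - 45) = (x - 3)*(x - 1)*(x + 2)*(x^2 - 8*x + 15) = (x - 5)*(x - 3)*(x - 1)*(x + 2)*(x - 3)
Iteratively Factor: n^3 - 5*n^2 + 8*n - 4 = (n - 2)*(n^2 - 3*n + 2) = (n - 2)^2*(n - 1)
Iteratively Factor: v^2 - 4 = (v + 2)*(v - 2)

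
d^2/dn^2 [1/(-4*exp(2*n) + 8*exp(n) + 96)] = (4*(1 - exp(n))^2*exp(n) + (2*exp(n) - 1)*(-exp(2*n) + 2*exp(n) + 24))*exp(n)/(2*(-exp(2*n) + 2*exp(n) + 24)^3)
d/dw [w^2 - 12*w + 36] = 2*w - 12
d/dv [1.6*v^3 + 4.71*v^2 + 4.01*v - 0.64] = 4.8*v^2 + 9.42*v + 4.01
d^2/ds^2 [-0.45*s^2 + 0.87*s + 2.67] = -0.900000000000000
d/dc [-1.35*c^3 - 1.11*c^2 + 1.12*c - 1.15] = -4.05*c^2 - 2.22*c + 1.12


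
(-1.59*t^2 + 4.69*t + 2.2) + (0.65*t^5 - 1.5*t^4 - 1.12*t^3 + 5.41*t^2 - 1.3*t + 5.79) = 0.65*t^5 - 1.5*t^4 - 1.12*t^3 + 3.82*t^2 + 3.39*t + 7.99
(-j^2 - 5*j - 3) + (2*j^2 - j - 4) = j^2 - 6*j - 7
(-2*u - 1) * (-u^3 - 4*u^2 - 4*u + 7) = 2*u^4 + 9*u^3 + 12*u^2 - 10*u - 7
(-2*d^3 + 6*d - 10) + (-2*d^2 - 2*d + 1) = -2*d^3 - 2*d^2 + 4*d - 9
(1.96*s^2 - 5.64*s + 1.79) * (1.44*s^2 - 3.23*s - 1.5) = 2.8224*s^4 - 14.4524*s^3 + 17.8548*s^2 + 2.6783*s - 2.685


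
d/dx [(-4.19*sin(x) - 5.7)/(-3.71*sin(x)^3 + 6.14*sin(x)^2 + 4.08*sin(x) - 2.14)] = (-31.0898*sin(x)^3 - 37.7144*sin(x)^2 + 69.996*sin(x) + 32.2226)*cos(x)/(13.7641*sin(x)^6 - 45.5588*sin(x)^5 + 7.42599999999999*sin(x)^4 + 65.9812*sin(x)^3 - 9.6328*sin(x)^2 - 17.4624*sin(x) + 4.5796)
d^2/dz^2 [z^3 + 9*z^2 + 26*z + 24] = 6*z + 18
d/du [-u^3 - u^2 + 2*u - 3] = -3*u^2 - 2*u + 2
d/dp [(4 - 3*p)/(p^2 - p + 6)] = (-3*p^2 + 3*p + (2*p - 1)*(3*p - 4) - 18)/(p^2 - p + 6)^2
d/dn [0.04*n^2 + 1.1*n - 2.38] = 0.08*n + 1.1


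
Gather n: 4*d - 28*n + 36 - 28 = 4*d - 28*n + 8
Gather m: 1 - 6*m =1 - 6*m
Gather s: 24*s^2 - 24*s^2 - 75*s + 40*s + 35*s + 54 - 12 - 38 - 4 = 0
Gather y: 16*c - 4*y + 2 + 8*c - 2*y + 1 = 24*c - 6*y + 3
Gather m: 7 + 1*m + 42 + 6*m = 7*m + 49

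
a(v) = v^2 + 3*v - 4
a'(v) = 2*v + 3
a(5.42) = 41.64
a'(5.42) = 13.84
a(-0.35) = -4.93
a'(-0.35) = 2.30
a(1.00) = 0.00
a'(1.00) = 5.00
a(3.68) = 20.58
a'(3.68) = 10.36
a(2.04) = 6.28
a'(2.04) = 7.08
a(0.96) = -0.20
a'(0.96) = 4.92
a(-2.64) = -4.95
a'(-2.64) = -2.28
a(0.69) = -1.45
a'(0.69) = 4.38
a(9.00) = 104.00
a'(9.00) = 21.00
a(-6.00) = 14.00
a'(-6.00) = -9.00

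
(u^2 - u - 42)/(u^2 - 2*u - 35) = (u + 6)/(u + 5)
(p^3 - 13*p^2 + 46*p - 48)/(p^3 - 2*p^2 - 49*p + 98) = (p^2 - 11*p + 24)/(p^2 - 49)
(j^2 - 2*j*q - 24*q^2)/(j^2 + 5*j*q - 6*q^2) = (j^2 - 2*j*q - 24*q^2)/(j^2 + 5*j*q - 6*q^2)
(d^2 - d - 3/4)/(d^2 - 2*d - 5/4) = (2*d - 3)/(2*d - 5)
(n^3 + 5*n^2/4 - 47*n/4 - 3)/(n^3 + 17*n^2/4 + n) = (n - 3)/n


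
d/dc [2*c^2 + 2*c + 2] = 4*c + 2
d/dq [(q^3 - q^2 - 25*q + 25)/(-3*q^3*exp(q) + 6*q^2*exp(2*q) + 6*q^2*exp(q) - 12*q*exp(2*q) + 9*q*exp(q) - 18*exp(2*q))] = ((-3*q^2 + 2*q + 25)*(q^3 - 2*q^2*exp(q) - 2*q^2 + 4*q*exp(q) - 3*q + 6*exp(q)) + (q^3 - q^2 - 25*q + 25)*(q^3 - 4*q^2*exp(q) + q^2 + 4*q*exp(q) - 7*q + 16*exp(q) - 3))*exp(-q)/(3*(q^3 - 2*q^2*exp(q) - 2*q^2 + 4*q*exp(q) - 3*q + 6*exp(q))^2)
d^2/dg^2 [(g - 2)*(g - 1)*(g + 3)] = 6*g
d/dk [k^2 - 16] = 2*k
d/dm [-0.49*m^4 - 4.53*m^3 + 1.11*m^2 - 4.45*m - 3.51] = -1.96*m^3 - 13.59*m^2 + 2.22*m - 4.45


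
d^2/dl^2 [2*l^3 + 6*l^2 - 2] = 12*l + 12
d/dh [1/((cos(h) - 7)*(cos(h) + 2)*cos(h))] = (3*sin(h) - 14*sin(h)/cos(h)^2 - 10*tan(h))/((cos(h) - 7)^2*(cos(h) + 2)^2)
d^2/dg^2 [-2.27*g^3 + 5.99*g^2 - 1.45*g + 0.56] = 11.98 - 13.62*g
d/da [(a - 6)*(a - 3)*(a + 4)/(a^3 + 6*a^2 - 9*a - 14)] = (11*a^4 + 18*a^3 - 105*a^2 - 724*a + 900)/(a^6 + 12*a^5 + 18*a^4 - 136*a^3 - 87*a^2 + 252*a + 196)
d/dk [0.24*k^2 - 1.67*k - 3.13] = 0.48*k - 1.67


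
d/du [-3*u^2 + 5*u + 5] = 5 - 6*u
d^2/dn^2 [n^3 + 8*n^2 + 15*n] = 6*n + 16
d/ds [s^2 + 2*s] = 2*s + 2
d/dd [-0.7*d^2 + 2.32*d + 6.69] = 2.32 - 1.4*d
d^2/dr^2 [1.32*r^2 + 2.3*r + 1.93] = 2.64000000000000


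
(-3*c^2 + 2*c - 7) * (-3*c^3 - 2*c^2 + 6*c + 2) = 9*c^5 - c^3 + 20*c^2 - 38*c - 14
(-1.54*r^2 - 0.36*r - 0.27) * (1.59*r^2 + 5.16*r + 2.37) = -2.4486*r^4 - 8.5188*r^3 - 5.9367*r^2 - 2.2464*r - 0.6399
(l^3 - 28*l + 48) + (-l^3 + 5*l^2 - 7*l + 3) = 5*l^2 - 35*l + 51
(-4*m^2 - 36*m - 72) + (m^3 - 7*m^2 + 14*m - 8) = m^3 - 11*m^2 - 22*m - 80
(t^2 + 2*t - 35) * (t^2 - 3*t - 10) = t^4 - t^3 - 51*t^2 + 85*t + 350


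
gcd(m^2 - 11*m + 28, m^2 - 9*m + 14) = m - 7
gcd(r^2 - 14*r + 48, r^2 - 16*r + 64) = r - 8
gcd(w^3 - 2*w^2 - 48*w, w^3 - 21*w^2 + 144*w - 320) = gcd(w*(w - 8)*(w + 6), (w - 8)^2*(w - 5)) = w - 8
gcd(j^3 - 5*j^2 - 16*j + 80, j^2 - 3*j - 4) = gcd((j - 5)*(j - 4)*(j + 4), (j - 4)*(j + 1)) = j - 4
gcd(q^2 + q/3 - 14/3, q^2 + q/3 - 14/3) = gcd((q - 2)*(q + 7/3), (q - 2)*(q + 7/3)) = q^2 + q/3 - 14/3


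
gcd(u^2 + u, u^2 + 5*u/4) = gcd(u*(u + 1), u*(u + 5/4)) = u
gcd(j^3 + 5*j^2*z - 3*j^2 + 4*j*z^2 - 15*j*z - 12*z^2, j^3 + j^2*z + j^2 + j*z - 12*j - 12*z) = j^2 + j*z - 3*j - 3*z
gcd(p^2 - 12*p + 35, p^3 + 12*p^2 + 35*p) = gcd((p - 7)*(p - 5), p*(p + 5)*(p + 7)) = 1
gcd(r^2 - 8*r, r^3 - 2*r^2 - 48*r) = r^2 - 8*r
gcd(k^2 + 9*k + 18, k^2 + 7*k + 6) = k + 6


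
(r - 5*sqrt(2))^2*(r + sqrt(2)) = r^3 - 9*sqrt(2)*r^2 + 30*r + 50*sqrt(2)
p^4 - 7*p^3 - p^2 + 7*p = p*(p - 7)*(p - 1)*(p + 1)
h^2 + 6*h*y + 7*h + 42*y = (h + 7)*(h + 6*y)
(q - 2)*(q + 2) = q^2 - 4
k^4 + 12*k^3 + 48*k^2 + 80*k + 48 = (k + 2)^3*(k + 6)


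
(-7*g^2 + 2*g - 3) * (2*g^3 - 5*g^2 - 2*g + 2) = -14*g^5 + 39*g^4 - 2*g^3 - 3*g^2 + 10*g - 6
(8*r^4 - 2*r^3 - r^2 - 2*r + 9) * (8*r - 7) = 64*r^5 - 72*r^4 + 6*r^3 - 9*r^2 + 86*r - 63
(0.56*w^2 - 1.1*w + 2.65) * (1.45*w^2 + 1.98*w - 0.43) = 0.812*w^4 - 0.4862*w^3 + 1.4237*w^2 + 5.72*w - 1.1395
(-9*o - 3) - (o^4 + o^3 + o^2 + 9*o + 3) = -o^4 - o^3 - o^2 - 18*o - 6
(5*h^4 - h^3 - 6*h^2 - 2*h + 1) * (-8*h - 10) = -40*h^5 - 42*h^4 + 58*h^3 + 76*h^2 + 12*h - 10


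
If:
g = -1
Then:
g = -1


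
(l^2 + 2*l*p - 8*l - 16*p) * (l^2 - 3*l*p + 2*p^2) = l^4 - l^3*p - 8*l^3 - 4*l^2*p^2 + 8*l^2*p + 4*l*p^3 + 32*l*p^2 - 32*p^3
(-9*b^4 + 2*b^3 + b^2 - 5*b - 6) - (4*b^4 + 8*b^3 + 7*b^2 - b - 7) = -13*b^4 - 6*b^3 - 6*b^2 - 4*b + 1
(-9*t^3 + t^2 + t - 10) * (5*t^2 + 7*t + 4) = -45*t^5 - 58*t^4 - 24*t^3 - 39*t^2 - 66*t - 40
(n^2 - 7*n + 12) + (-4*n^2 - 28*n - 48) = -3*n^2 - 35*n - 36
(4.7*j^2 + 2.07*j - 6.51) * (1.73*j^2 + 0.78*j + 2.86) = 8.131*j^4 + 7.2471*j^3 + 3.7943*j^2 + 0.8424*j - 18.6186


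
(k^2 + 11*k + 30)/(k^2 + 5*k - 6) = (k + 5)/(k - 1)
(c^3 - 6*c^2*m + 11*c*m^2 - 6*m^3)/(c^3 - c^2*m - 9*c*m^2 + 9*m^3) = (c - 2*m)/(c + 3*m)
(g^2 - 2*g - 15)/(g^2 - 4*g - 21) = (g - 5)/(g - 7)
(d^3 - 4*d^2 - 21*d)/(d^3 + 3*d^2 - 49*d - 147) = d/(d + 7)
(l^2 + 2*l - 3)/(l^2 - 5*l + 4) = (l + 3)/(l - 4)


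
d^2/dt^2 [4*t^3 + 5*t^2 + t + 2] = 24*t + 10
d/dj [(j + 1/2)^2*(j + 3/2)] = (2*j + 1)*(6*j + 7)/4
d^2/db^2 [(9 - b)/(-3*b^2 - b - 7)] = 2*((26 - 9*b)*(3*b^2 + b + 7) + (b - 9)*(6*b + 1)^2)/(3*b^2 + b + 7)^3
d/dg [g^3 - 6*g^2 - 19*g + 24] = 3*g^2 - 12*g - 19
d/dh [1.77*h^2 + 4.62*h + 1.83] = 3.54*h + 4.62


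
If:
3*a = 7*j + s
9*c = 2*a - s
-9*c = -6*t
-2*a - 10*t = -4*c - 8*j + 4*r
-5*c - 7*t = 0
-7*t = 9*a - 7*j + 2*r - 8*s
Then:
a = 0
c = 0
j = 0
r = 0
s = 0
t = 0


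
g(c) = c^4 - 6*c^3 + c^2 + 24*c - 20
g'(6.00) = 252.00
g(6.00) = 160.00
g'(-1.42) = -26.59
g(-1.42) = -30.82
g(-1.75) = -17.40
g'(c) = 4*c^3 - 18*c^2 + 2*c + 24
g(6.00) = 160.00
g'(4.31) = 18.50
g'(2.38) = -19.27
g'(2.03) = -12.65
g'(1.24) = 6.43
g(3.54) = -31.64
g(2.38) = -6.02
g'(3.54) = -17.04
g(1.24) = 2.22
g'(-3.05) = -263.04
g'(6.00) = 252.00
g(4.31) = -33.29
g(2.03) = -0.37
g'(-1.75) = -56.06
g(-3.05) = 172.87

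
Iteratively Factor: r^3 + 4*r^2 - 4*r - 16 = (r - 2)*(r^2 + 6*r + 8) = (r - 2)*(r + 4)*(r + 2)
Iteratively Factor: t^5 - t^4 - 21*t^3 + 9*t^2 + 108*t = (t + 3)*(t^4 - 4*t^3 - 9*t^2 + 36*t) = (t + 3)^2*(t^3 - 7*t^2 + 12*t) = t*(t + 3)^2*(t^2 - 7*t + 12) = t*(t - 4)*(t + 3)^2*(t - 3)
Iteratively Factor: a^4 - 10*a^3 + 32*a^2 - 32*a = (a - 2)*(a^3 - 8*a^2 + 16*a) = (a - 4)*(a - 2)*(a^2 - 4*a) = a*(a - 4)*(a - 2)*(a - 4)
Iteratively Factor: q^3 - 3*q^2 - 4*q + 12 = (q + 2)*(q^2 - 5*q + 6) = (q - 3)*(q + 2)*(q - 2)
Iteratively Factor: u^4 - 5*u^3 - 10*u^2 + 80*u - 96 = (u - 4)*(u^3 - u^2 - 14*u + 24) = (u - 4)*(u - 3)*(u^2 + 2*u - 8) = (u - 4)*(u - 3)*(u + 4)*(u - 2)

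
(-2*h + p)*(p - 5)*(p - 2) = -2*h*p^2 + 14*h*p - 20*h + p^3 - 7*p^2 + 10*p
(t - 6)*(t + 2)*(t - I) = t^3 - 4*t^2 - I*t^2 - 12*t + 4*I*t + 12*I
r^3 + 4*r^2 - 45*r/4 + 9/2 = (r - 3/2)*(r - 1/2)*(r + 6)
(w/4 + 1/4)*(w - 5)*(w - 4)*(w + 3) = w^4/4 - 5*w^3/4 - 13*w^2/4 + 53*w/4 + 15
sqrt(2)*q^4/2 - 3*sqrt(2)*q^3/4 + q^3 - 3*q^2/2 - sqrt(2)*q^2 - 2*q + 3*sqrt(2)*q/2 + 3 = (q - 3/2)*(q - sqrt(2))*(q + sqrt(2))*(sqrt(2)*q/2 + 1)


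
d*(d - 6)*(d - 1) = d^3 - 7*d^2 + 6*d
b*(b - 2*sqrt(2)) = b^2 - 2*sqrt(2)*b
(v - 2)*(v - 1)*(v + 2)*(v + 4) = v^4 + 3*v^3 - 8*v^2 - 12*v + 16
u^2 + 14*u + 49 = (u + 7)^2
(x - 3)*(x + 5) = x^2 + 2*x - 15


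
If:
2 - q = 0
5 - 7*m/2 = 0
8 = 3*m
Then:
No Solution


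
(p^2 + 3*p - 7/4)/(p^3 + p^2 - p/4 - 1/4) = (2*p + 7)/(2*p^2 + 3*p + 1)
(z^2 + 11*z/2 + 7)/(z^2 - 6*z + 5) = (z^2 + 11*z/2 + 7)/(z^2 - 6*z + 5)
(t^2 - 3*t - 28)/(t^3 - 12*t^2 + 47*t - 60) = (t^2 - 3*t - 28)/(t^3 - 12*t^2 + 47*t - 60)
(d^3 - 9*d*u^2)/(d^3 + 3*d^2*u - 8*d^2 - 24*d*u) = (d - 3*u)/(d - 8)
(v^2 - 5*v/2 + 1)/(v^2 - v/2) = (v - 2)/v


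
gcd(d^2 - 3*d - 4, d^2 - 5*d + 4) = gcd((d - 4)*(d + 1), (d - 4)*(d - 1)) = d - 4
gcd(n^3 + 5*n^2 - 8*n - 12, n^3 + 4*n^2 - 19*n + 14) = n - 2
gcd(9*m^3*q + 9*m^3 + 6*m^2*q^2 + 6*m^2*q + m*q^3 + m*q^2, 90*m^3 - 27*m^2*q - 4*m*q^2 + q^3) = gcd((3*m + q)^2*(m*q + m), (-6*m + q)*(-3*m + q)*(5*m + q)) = 1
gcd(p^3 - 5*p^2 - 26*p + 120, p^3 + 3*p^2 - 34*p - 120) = p^2 - p - 30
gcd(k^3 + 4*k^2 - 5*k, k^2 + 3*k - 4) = k - 1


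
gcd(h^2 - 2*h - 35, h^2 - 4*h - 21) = h - 7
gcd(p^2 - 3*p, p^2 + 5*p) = p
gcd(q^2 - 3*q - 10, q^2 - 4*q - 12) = q + 2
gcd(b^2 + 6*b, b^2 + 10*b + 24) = b + 6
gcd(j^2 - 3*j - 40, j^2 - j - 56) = j - 8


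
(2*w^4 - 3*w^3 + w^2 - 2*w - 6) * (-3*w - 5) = -6*w^5 - w^4 + 12*w^3 + w^2 + 28*w + 30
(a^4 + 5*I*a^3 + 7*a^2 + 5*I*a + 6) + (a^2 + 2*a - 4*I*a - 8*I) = a^4 + 5*I*a^3 + 8*a^2 + 2*a + I*a + 6 - 8*I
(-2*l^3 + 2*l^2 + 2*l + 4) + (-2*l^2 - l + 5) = -2*l^3 + l + 9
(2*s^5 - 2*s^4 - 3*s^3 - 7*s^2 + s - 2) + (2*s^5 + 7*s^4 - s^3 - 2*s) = 4*s^5 + 5*s^4 - 4*s^3 - 7*s^2 - s - 2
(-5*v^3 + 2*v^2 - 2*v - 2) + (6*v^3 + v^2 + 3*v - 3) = v^3 + 3*v^2 + v - 5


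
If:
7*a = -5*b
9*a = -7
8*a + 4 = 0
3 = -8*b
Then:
No Solution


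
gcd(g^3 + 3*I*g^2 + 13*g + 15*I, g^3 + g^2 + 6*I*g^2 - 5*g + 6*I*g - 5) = g^2 + 6*I*g - 5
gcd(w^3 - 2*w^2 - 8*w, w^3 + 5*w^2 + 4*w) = w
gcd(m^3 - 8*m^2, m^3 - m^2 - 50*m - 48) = m - 8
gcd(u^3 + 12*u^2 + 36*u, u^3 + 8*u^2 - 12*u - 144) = u^2 + 12*u + 36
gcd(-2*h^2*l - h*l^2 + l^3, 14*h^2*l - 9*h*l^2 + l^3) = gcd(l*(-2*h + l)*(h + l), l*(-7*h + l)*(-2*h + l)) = 2*h*l - l^2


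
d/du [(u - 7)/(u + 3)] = 10/(u + 3)^2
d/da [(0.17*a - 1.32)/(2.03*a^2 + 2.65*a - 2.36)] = (-0.3451*a^2 + 5.3592*a + 3.0968)/(4.1209*a^4 + 10.759*a^3 - 2.5591*a^2 - 12.508*a + 5.5696)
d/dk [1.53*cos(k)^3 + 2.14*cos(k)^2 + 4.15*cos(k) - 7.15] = (4.59*sin(k)^2 - 4.28*cos(k) - 8.74)*sin(k)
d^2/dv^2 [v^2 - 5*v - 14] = 2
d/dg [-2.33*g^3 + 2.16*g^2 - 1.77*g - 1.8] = -6.99*g^2 + 4.32*g - 1.77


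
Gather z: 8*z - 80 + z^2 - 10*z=z^2 - 2*z - 80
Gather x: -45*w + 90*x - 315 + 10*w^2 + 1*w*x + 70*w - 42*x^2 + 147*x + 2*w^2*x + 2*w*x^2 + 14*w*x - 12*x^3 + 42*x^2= 10*w^2 + 2*w*x^2 + 25*w - 12*x^3 + x*(2*w^2 + 15*w + 237) - 315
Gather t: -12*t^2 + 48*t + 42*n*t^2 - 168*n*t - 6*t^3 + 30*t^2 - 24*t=-6*t^3 + t^2*(42*n + 18) + t*(24 - 168*n)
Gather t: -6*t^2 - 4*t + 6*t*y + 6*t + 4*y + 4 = -6*t^2 + t*(6*y + 2) + 4*y + 4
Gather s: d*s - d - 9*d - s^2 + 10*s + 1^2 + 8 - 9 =-10*d - s^2 + s*(d + 10)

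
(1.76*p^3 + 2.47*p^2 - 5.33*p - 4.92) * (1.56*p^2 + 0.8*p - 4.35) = 2.7456*p^5 + 5.2612*p^4 - 13.9948*p^3 - 22.6837*p^2 + 19.2495*p + 21.402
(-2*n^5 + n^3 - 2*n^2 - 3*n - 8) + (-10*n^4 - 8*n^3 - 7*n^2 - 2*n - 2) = -2*n^5 - 10*n^4 - 7*n^3 - 9*n^2 - 5*n - 10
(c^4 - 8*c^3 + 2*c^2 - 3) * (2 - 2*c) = -2*c^5 + 18*c^4 - 20*c^3 + 4*c^2 + 6*c - 6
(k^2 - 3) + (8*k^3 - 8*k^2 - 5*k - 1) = 8*k^3 - 7*k^2 - 5*k - 4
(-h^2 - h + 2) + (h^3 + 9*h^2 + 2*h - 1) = h^3 + 8*h^2 + h + 1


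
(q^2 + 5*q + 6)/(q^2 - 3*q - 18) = (q + 2)/(q - 6)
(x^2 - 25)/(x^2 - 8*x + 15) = (x + 5)/(x - 3)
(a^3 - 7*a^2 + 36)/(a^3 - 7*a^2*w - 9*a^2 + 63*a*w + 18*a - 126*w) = (-a - 2)/(-a + 7*w)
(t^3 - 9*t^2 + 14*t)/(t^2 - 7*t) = t - 2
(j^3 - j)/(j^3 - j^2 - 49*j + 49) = j*(j + 1)/(j^2 - 49)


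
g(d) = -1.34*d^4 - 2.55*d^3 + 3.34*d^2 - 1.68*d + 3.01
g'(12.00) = -10285.20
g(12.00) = -31728.83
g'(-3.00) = 54.15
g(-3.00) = -1.58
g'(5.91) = -1335.84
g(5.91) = -2051.41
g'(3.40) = -278.07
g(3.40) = -243.39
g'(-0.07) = -2.18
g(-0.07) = 3.14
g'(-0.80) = -9.18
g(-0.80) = 7.25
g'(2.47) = -112.62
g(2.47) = -69.07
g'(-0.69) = -8.17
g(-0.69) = 6.29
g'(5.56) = -1122.30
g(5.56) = -1621.94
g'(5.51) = -1093.77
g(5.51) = -1566.54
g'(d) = -5.36*d^3 - 7.65*d^2 + 6.68*d - 1.68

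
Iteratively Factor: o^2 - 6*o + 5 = (o - 5)*(o - 1)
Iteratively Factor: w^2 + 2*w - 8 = (w + 4)*(w - 2)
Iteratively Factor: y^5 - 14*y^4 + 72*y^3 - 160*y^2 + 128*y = (y - 2)*(y^4 - 12*y^3 + 48*y^2 - 64*y) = (y - 4)*(y - 2)*(y^3 - 8*y^2 + 16*y) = y*(y - 4)*(y - 2)*(y^2 - 8*y + 16) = y*(y - 4)^2*(y - 2)*(y - 4)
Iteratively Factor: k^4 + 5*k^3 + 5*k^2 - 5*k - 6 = (k + 1)*(k^3 + 4*k^2 + k - 6) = (k + 1)*(k + 3)*(k^2 + k - 2) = (k - 1)*(k + 1)*(k + 3)*(k + 2)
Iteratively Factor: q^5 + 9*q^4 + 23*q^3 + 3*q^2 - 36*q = (q)*(q^4 + 9*q^3 + 23*q^2 + 3*q - 36) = q*(q + 3)*(q^3 + 6*q^2 + 5*q - 12) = q*(q - 1)*(q + 3)*(q^2 + 7*q + 12) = q*(q - 1)*(q + 3)*(q + 4)*(q + 3)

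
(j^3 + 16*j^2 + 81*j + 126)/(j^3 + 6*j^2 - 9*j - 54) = (j + 7)/(j - 3)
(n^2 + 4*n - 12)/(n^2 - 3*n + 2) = (n + 6)/(n - 1)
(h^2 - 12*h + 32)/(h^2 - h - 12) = (h - 8)/(h + 3)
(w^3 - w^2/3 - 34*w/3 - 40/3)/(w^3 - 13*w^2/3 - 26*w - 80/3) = (w - 4)/(w - 8)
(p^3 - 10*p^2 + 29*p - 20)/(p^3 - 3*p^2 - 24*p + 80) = (p^2 - 6*p + 5)/(p^2 + p - 20)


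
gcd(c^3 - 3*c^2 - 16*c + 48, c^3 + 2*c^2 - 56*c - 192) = c + 4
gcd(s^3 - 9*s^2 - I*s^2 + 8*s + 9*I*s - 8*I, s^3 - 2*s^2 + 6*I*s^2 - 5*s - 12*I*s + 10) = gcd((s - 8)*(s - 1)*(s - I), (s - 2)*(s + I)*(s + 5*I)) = 1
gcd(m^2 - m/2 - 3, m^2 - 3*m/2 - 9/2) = m + 3/2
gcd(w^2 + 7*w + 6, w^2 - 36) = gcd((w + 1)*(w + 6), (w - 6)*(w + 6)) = w + 6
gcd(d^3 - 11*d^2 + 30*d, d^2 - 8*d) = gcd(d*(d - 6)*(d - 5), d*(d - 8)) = d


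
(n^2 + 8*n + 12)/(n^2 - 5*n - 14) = (n + 6)/(n - 7)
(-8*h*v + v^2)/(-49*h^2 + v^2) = v*(8*h - v)/(49*h^2 - v^2)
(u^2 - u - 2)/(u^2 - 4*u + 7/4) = 4*(u^2 - u - 2)/(4*u^2 - 16*u + 7)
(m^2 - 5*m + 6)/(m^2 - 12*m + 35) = (m^2 - 5*m + 6)/(m^2 - 12*m + 35)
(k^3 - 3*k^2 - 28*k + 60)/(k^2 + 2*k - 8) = (k^2 - k - 30)/(k + 4)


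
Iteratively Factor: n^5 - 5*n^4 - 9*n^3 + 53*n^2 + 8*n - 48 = (n + 1)*(n^4 - 6*n^3 - 3*n^2 + 56*n - 48) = (n + 1)*(n + 3)*(n^3 - 9*n^2 + 24*n - 16) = (n - 4)*(n + 1)*(n + 3)*(n^2 - 5*n + 4) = (n - 4)*(n - 1)*(n + 1)*(n + 3)*(n - 4)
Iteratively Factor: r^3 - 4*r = (r)*(r^2 - 4) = r*(r - 2)*(r + 2)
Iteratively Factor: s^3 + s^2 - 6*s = (s - 2)*(s^2 + 3*s) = s*(s - 2)*(s + 3)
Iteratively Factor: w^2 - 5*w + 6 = (w - 2)*(w - 3)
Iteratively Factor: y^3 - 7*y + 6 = (y - 1)*(y^2 + y - 6) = (y - 2)*(y - 1)*(y + 3)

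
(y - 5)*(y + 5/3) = y^2 - 10*y/3 - 25/3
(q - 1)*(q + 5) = q^2 + 4*q - 5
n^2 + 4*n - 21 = (n - 3)*(n + 7)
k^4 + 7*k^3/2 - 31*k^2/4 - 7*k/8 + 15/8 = (k - 3/2)*(k - 1/2)*(k + 1/2)*(k + 5)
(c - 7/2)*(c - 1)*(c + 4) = c^3 - c^2/2 - 29*c/2 + 14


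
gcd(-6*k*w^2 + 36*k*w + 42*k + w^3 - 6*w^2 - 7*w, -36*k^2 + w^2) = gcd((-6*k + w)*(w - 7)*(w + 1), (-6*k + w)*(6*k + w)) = -6*k + w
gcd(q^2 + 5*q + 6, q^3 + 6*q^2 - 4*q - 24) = q + 2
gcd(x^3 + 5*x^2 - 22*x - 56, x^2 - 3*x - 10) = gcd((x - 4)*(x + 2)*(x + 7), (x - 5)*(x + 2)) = x + 2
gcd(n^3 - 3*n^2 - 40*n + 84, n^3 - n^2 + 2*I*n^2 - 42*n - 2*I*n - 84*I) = n^2 - n - 42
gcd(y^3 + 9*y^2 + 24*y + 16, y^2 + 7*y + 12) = y + 4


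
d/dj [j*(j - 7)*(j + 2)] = 3*j^2 - 10*j - 14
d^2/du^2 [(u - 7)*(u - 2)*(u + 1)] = 6*u - 16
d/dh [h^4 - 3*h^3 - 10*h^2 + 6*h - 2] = 4*h^3 - 9*h^2 - 20*h + 6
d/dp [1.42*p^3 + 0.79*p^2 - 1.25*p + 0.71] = 4.26*p^2 + 1.58*p - 1.25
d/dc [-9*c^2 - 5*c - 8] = -18*c - 5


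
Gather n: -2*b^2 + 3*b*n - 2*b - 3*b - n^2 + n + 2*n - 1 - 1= -2*b^2 - 5*b - n^2 + n*(3*b + 3) - 2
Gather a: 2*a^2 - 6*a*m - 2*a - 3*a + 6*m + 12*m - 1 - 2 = 2*a^2 + a*(-6*m - 5) + 18*m - 3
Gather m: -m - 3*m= -4*m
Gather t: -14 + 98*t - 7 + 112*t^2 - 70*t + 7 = 112*t^2 + 28*t - 14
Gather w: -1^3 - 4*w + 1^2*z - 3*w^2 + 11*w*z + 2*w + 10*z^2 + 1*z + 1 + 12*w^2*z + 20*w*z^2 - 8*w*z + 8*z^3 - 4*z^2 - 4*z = w^2*(12*z - 3) + w*(20*z^2 + 3*z - 2) + 8*z^3 + 6*z^2 - 2*z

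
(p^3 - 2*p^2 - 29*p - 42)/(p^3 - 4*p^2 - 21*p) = (p + 2)/p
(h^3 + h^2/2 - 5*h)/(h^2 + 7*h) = (h^2 + h/2 - 5)/(h + 7)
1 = 1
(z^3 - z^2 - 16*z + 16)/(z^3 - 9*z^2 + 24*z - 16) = (z + 4)/(z - 4)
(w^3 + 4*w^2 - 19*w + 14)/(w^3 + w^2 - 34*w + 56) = (w - 1)/(w - 4)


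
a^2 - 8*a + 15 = (a - 5)*(a - 3)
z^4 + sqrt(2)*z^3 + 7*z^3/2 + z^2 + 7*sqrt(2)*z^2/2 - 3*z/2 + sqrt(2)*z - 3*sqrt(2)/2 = (z - 1/2)*(z + 1)*(z + 3)*(z + sqrt(2))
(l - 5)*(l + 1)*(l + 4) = l^3 - 21*l - 20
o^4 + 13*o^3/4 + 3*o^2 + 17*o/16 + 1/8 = (o + 1/4)*(o + 1/2)^2*(o + 2)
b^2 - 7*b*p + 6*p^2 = (b - 6*p)*(b - p)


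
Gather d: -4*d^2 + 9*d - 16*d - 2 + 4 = -4*d^2 - 7*d + 2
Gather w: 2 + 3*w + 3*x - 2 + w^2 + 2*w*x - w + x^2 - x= w^2 + w*(2*x + 2) + x^2 + 2*x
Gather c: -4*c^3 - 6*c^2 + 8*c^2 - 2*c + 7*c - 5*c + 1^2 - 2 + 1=-4*c^3 + 2*c^2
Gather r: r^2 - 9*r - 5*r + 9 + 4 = r^2 - 14*r + 13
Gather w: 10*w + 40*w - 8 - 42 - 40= 50*w - 90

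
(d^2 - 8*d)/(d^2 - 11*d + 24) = d/(d - 3)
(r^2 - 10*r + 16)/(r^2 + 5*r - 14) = (r - 8)/(r + 7)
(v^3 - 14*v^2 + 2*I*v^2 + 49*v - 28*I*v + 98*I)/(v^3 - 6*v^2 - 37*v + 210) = (v^2 + v*(-7 + 2*I) - 14*I)/(v^2 + v - 30)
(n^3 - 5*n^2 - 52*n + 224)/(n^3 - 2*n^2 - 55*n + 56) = (n - 4)/(n - 1)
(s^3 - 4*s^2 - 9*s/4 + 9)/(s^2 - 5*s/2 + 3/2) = (s^2 - 5*s/2 - 6)/(s - 1)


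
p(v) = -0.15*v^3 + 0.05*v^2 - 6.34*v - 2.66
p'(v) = -0.45*v^2 + 0.1*v - 6.34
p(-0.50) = 0.54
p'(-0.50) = -6.50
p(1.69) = -13.96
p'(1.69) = -7.46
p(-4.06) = 33.94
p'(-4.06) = -14.16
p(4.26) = -40.36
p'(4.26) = -14.08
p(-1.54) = 7.77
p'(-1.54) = -7.56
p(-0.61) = 1.26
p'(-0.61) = -6.57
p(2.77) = -23.03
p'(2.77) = -9.52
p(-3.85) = 31.05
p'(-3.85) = -13.40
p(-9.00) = 167.80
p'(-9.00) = -43.69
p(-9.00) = 167.80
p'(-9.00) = -43.69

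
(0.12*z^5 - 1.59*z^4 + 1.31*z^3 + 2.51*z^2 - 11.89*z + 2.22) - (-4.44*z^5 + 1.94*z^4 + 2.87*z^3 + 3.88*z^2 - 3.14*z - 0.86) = 4.56*z^5 - 3.53*z^4 - 1.56*z^3 - 1.37*z^2 - 8.75*z + 3.08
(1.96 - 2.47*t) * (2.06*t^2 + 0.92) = -5.0882*t^3 + 4.0376*t^2 - 2.2724*t + 1.8032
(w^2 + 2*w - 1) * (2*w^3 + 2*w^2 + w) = 2*w^5 + 6*w^4 + 3*w^3 - w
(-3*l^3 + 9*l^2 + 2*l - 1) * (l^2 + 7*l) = -3*l^5 - 12*l^4 + 65*l^3 + 13*l^2 - 7*l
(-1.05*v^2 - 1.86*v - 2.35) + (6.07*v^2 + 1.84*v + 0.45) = 5.02*v^2 - 0.02*v - 1.9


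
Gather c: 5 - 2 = 3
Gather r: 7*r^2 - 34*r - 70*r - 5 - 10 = 7*r^2 - 104*r - 15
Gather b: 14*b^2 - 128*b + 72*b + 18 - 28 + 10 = 14*b^2 - 56*b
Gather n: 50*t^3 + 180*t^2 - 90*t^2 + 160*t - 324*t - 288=50*t^3 + 90*t^2 - 164*t - 288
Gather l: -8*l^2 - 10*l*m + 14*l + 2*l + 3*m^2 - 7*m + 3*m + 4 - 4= -8*l^2 + l*(16 - 10*m) + 3*m^2 - 4*m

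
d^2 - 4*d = d*(d - 4)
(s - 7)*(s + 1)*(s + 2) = s^3 - 4*s^2 - 19*s - 14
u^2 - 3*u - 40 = (u - 8)*(u + 5)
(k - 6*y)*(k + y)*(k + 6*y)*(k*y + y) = k^4*y + k^3*y^2 + k^3*y - 36*k^2*y^3 + k^2*y^2 - 36*k*y^4 - 36*k*y^3 - 36*y^4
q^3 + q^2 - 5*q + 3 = (q - 1)^2*(q + 3)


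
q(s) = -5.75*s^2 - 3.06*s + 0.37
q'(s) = -11.5*s - 3.06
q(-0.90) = -1.53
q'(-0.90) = 7.29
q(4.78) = -145.64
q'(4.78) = -58.03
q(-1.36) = -6.10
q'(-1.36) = 12.58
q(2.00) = -28.75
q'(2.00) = -26.06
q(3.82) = -95.23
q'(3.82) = -46.99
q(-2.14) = -19.41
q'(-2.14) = 21.55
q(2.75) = -51.53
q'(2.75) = -34.68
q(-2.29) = -22.78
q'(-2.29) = 23.28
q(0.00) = 0.37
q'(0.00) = -3.06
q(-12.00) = -790.91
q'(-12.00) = 134.94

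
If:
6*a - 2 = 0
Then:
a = 1/3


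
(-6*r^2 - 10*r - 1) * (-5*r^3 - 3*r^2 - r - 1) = 30*r^5 + 68*r^4 + 41*r^3 + 19*r^2 + 11*r + 1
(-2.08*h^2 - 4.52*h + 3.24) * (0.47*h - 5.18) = -0.9776*h^3 + 8.65*h^2 + 24.9364*h - 16.7832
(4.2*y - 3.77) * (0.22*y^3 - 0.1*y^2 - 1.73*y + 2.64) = 0.924*y^4 - 1.2494*y^3 - 6.889*y^2 + 17.6101*y - 9.9528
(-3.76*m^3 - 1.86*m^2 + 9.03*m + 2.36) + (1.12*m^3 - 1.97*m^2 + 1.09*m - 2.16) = -2.64*m^3 - 3.83*m^2 + 10.12*m + 0.2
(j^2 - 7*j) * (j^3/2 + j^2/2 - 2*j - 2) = j^5/2 - 3*j^4 - 11*j^3/2 + 12*j^2 + 14*j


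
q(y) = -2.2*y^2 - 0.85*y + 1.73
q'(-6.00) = 25.55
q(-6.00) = -72.37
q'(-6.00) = 25.55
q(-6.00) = -72.37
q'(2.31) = -11.01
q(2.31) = -11.97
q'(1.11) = -5.73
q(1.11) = -1.92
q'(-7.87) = 33.78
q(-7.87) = -127.84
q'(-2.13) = 8.52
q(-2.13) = -6.44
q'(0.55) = -3.27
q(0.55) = 0.60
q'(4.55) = -20.87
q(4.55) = -47.68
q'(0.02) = -0.94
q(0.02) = 1.71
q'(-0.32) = 0.56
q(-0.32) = 1.78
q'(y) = -4.4*y - 0.85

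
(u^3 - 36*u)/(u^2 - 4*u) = (u^2 - 36)/(u - 4)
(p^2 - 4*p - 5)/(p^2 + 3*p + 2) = (p - 5)/(p + 2)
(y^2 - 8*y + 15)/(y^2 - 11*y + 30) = (y - 3)/(y - 6)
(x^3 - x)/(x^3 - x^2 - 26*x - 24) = x*(x - 1)/(x^2 - 2*x - 24)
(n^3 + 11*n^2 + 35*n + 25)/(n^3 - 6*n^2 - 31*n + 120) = (n^2 + 6*n + 5)/(n^2 - 11*n + 24)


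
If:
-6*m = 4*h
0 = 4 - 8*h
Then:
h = 1/2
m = -1/3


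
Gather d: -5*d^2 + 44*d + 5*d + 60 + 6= -5*d^2 + 49*d + 66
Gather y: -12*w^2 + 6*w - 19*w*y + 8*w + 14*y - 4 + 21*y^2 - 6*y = -12*w^2 + 14*w + 21*y^2 + y*(8 - 19*w) - 4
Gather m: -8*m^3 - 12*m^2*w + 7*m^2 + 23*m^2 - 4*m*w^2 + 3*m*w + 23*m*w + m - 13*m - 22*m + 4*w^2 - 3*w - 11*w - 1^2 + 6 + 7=-8*m^3 + m^2*(30 - 12*w) + m*(-4*w^2 + 26*w - 34) + 4*w^2 - 14*w + 12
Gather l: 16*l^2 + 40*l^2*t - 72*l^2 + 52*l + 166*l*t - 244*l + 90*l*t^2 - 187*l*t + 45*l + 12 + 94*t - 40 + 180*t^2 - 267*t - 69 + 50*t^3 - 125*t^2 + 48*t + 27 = l^2*(40*t - 56) + l*(90*t^2 - 21*t - 147) + 50*t^3 + 55*t^2 - 125*t - 70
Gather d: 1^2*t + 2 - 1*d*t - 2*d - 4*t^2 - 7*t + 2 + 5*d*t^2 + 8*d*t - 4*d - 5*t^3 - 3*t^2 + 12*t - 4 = d*(5*t^2 + 7*t - 6) - 5*t^3 - 7*t^2 + 6*t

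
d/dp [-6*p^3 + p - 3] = 1 - 18*p^2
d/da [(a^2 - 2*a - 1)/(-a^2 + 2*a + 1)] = 0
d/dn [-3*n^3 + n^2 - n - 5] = -9*n^2 + 2*n - 1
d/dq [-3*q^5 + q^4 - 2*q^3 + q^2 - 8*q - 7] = -15*q^4 + 4*q^3 - 6*q^2 + 2*q - 8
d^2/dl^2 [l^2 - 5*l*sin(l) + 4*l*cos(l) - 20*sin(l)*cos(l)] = 5*l*sin(l) - 4*l*cos(l) - 8*sin(l) + 40*sin(2*l) - 10*cos(l) + 2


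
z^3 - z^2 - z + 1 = (z - 1)^2*(z + 1)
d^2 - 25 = (d - 5)*(d + 5)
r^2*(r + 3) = r^3 + 3*r^2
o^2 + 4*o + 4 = (o + 2)^2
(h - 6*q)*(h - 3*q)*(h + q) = h^3 - 8*h^2*q + 9*h*q^2 + 18*q^3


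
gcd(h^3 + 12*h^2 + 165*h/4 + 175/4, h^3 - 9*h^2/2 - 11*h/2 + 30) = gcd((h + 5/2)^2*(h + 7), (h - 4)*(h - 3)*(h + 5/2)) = h + 5/2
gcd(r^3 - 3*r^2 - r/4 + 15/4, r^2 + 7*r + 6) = r + 1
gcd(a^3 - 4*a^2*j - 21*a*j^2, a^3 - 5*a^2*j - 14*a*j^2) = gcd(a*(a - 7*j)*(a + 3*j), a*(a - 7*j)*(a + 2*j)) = a^2 - 7*a*j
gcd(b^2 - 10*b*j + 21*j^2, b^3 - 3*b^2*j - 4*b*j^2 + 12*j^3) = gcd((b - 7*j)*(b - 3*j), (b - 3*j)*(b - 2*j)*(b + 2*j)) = b - 3*j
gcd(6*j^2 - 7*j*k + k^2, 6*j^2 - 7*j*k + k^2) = 6*j^2 - 7*j*k + k^2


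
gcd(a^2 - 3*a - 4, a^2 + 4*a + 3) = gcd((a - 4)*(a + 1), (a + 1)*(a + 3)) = a + 1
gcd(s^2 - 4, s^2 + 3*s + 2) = s + 2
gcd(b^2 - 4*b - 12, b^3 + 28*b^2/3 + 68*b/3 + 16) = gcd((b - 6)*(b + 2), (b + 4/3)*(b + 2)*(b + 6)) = b + 2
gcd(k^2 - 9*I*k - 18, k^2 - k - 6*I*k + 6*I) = k - 6*I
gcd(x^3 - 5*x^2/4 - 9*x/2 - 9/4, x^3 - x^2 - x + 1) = x + 1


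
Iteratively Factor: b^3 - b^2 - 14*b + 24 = (b - 3)*(b^2 + 2*b - 8) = (b - 3)*(b + 4)*(b - 2)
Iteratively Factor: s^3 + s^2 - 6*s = (s - 2)*(s^2 + 3*s) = (s - 2)*(s + 3)*(s)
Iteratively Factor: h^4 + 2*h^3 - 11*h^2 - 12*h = (h)*(h^3 + 2*h^2 - 11*h - 12) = h*(h - 3)*(h^2 + 5*h + 4) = h*(h - 3)*(h + 4)*(h + 1)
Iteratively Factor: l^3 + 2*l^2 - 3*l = (l)*(l^2 + 2*l - 3) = l*(l - 1)*(l + 3)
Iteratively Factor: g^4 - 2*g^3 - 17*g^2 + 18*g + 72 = (g + 3)*(g^3 - 5*g^2 - 2*g + 24) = (g - 3)*(g + 3)*(g^2 - 2*g - 8) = (g - 3)*(g + 2)*(g + 3)*(g - 4)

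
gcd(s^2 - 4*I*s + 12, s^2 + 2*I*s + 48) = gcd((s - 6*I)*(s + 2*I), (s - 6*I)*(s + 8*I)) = s - 6*I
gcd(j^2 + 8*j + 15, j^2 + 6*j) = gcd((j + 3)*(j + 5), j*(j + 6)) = 1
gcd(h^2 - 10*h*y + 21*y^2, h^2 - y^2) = 1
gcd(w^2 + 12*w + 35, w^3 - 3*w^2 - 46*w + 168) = w + 7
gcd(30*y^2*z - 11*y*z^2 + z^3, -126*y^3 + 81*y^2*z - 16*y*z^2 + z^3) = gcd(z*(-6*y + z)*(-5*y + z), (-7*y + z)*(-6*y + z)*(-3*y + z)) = 6*y - z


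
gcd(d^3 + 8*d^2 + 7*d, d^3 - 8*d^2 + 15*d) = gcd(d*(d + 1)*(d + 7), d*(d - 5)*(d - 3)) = d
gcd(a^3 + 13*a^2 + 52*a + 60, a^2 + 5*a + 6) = a + 2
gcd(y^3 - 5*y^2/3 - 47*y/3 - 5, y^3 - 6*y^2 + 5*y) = y - 5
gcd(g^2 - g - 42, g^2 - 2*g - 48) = g + 6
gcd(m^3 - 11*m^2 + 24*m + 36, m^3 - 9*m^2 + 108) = m^2 - 12*m + 36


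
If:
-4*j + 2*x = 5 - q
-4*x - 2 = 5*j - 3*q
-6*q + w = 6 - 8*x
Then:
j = 10*x/7 - 13/7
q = 26*x/7 - 17/7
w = 100*x/7 - 60/7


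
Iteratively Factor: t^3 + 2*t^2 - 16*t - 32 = (t + 2)*(t^2 - 16) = (t + 2)*(t + 4)*(t - 4)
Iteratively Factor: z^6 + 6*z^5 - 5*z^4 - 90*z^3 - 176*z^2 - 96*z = (z)*(z^5 + 6*z^4 - 5*z^3 - 90*z^2 - 176*z - 96) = z*(z + 3)*(z^4 + 3*z^3 - 14*z^2 - 48*z - 32) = z*(z + 2)*(z + 3)*(z^3 + z^2 - 16*z - 16) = z*(z - 4)*(z + 2)*(z + 3)*(z^2 + 5*z + 4) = z*(z - 4)*(z + 1)*(z + 2)*(z + 3)*(z + 4)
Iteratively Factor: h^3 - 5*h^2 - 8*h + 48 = (h - 4)*(h^2 - h - 12) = (h - 4)^2*(h + 3)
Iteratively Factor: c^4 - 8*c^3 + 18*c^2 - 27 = (c - 3)*(c^3 - 5*c^2 + 3*c + 9) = (c - 3)^2*(c^2 - 2*c - 3) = (c - 3)^2*(c + 1)*(c - 3)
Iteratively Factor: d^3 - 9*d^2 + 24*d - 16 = (d - 4)*(d^2 - 5*d + 4) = (d - 4)*(d - 1)*(d - 4)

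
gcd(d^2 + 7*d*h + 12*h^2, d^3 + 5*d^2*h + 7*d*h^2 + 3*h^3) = d + 3*h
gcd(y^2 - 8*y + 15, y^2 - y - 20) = y - 5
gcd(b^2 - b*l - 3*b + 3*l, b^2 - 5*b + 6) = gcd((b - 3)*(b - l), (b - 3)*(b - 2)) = b - 3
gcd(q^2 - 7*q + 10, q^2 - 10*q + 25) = q - 5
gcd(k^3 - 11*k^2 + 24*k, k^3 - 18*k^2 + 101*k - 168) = k^2 - 11*k + 24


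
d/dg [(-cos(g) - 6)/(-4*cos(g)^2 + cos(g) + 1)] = (-4*sin(g)^2 + 48*cos(g) - 1)*sin(g)/(-4*cos(g)^2 + cos(g) + 1)^2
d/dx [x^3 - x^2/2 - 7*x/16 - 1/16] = 3*x^2 - x - 7/16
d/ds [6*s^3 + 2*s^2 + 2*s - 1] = 18*s^2 + 4*s + 2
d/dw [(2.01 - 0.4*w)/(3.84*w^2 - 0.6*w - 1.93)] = (1.536*w^2 - 15.4368*w + 1.978)/(14.7456*w^4 - 4.608*w^3 - 14.4624*w^2 + 2.316*w + 3.7249)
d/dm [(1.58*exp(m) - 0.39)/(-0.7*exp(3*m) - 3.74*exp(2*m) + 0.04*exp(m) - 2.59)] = (2.212*exp(3*m) + 5.0902*exp(2*m) - 2.9172*exp(m) - 4.0766)*exp(m)/(0.49*exp(6*m) + 5.236*exp(5*m) + 13.9316*exp(4*m) + 3.3268*exp(3*m) + 19.3748*exp(2*m) - 0.2072*exp(m) + 6.7081)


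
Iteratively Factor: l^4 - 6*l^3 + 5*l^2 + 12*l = (l - 3)*(l^3 - 3*l^2 - 4*l) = l*(l - 3)*(l^2 - 3*l - 4) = l*(l - 3)*(l + 1)*(l - 4)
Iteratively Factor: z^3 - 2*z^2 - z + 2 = (z + 1)*(z^2 - 3*z + 2) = (z - 1)*(z + 1)*(z - 2)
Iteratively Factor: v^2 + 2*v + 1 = (v + 1)*(v + 1)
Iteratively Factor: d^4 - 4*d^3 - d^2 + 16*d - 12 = (d + 2)*(d^3 - 6*d^2 + 11*d - 6) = (d - 1)*(d + 2)*(d^2 - 5*d + 6) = (d - 3)*(d - 1)*(d + 2)*(d - 2)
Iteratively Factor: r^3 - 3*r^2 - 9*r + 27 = (r - 3)*(r^2 - 9) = (r - 3)*(r + 3)*(r - 3)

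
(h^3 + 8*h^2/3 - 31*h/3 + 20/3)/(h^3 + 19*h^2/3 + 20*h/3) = (3*h^2 - 7*h + 4)/(h*(3*h + 4))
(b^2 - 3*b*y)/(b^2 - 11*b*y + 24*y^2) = b/(b - 8*y)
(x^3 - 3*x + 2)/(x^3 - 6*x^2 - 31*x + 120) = (x^3 - 3*x + 2)/(x^3 - 6*x^2 - 31*x + 120)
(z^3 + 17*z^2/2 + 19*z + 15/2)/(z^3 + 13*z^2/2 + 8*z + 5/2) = (z + 3)/(z + 1)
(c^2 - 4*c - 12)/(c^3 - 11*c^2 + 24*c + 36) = (c + 2)/(c^2 - 5*c - 6)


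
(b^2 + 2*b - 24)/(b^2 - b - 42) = (b - 4)/(b - 7)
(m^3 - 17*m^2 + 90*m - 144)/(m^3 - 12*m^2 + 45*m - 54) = (m - 8)/(m - 3)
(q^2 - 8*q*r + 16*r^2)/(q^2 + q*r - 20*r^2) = (q - 4*r)/(q + 5*r)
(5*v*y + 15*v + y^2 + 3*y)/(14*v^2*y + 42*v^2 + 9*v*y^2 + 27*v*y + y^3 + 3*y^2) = (5*v + y)/(14*v^2 + 9*v*y + y^2)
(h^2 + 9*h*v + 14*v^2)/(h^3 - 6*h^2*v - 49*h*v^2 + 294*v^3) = (h + 2*v)/(h^2 - 13*h*v + 42*v^2)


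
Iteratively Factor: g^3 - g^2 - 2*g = (g + 1)*(g^2 - 2*g) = g*(g + 1)*(g - 2)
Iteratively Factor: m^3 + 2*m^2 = (m)*(m^2 + 2*m) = m*(m + 2)*(m)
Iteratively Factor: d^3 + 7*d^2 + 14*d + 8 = (d + 2)*(d^2 + 5*d + 4) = (d + 2)*(d + 4)*(d + 1)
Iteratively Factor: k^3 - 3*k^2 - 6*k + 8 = (k + 2)*(k^2 - 5*k + 4) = (k - 1)*(k + 2)*(k - 4)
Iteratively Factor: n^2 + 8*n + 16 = (n + 4)*(n + 4)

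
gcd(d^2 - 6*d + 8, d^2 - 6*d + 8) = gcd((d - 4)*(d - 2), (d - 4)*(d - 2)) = d^2 - 6*d + 8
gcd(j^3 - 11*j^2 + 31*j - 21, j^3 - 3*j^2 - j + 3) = j^2 - 4*j + 3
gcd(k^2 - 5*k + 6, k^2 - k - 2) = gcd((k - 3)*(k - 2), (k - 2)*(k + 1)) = k - 2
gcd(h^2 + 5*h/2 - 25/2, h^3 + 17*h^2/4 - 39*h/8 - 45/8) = h + 5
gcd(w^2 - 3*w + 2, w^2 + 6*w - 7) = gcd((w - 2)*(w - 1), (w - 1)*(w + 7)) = w - 1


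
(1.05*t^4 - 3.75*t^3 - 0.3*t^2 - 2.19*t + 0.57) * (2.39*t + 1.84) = 2.5095*t^5 - 7.0305*t^4 - 7.617*t^3 - 5.7861*t^2 - 2.6673*t + 1.0488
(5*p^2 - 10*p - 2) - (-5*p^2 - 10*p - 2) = 10*p^2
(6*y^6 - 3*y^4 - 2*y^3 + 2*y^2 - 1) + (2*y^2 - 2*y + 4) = 6*y^6 - 3*y^4 - 2*y^3 + 4*y^2 - 2*y + 3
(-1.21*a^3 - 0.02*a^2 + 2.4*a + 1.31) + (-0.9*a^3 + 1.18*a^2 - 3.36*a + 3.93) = -2.11*a^3 + 1.16*a^2 - 0.96*a + 5.24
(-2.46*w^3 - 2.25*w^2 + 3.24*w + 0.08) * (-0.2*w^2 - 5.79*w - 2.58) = 0.492*w^5 + 14.6934*w^4 + 18.7263*w^3 - 12.9706*w^2 - 8.8224*w - 0.2064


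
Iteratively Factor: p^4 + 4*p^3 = (p)*(p^3 + 4*p^2) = p*(p + 4)*(p^2) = p^2*(p + 4)*(p)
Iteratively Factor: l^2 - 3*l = (l)*(l - 3)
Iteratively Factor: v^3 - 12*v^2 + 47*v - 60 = (v - 3)*(v^2 - 9*v + 20) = (v - 4)*(v - 3)*(v - 5)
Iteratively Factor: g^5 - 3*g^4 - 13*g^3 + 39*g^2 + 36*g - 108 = (g - 3)*(g^4 - 13*g^2 + 36) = (g - 3)^2*(g^3 + 3*g^2 - 4*g - 12) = (g - 3)^2*(g + 3)*(g^2 - 4) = (g - 3)^2*(g - 2)*(g + 3)*(g + 2)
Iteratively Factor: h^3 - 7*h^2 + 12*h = (h - 3)*(h^2 - 4*h) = h*(h - 3)*(h - 4)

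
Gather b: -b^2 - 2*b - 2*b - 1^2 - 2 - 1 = -b^2 - 4*b - 4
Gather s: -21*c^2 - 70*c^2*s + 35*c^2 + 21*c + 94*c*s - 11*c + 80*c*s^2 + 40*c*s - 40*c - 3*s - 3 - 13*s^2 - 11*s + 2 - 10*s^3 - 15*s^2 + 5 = 14*c^2 - 30*c - 10*s^3 + s^2*(80*c - 28) + s*(-70*c^2 + 134*c - 14) + 4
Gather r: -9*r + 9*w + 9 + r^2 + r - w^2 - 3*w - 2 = r^2 - 8*r - w^2 + 6*w + 7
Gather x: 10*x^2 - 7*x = 10*x^2 - 7*x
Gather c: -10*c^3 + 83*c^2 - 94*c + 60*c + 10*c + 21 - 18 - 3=-10*c^3 + 83*c^2 - 24*c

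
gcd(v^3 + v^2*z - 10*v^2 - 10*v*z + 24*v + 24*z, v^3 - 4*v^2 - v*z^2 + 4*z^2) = v^2 + v*z - 4*v - 4*z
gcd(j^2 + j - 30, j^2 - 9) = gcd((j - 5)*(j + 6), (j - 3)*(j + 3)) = 1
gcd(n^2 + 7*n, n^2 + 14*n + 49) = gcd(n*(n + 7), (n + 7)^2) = n + 7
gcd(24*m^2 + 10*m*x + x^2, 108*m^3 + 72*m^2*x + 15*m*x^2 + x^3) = 6*m + x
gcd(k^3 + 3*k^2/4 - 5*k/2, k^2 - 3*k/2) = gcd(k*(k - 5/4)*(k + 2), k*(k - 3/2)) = k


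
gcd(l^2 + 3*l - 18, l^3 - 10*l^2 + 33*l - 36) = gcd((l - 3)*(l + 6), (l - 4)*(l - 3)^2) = l - 3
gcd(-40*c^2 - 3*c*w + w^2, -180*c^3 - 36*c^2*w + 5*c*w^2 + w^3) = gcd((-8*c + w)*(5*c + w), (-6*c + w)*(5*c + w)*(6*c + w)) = 5*c + w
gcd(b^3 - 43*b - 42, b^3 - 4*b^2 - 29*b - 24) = b + 1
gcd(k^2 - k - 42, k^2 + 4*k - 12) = k + 6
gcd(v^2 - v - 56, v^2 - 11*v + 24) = v - 8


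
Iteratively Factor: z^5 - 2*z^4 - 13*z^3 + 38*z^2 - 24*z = (z - 1)*(z^4 - z^3 - 14*z^2 + 24*z) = (z - 1)*(z + 4)*(z^3 - 5*z^2 + 6*z) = (z - 2)*(z - 1)*(z + 4)*(z^2 - 3*z) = z*(z - 2)*(z - 1)*(z + 4)*(z - 3)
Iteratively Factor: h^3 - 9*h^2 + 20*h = (h - 4)*(h^2 - 5*h) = (h - 5)*(h - 4)*(h)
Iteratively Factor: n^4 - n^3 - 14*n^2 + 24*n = (n - 2)*(n^3 + n^2 - 12*n) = (n - 2)*(n + 4)*(n^2 - 3*n) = (n - 3)*(n - 2)*(n + 4)*(n)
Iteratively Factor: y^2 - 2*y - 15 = (y + 3)*(y - 5)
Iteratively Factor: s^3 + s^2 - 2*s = (s + 2)*(s^2 - s) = (s - 1)*(s + 2)*(s)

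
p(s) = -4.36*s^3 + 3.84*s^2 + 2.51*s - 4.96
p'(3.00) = -92.17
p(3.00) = -80.59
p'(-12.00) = -1973.17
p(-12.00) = 8051.96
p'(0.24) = 3.60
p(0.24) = -4.20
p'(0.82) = 0.01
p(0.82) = -2.72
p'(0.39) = 3.52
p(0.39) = -3.66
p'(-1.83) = -55.35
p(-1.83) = 30.03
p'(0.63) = 2.16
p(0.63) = -2.94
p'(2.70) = -72.11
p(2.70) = -56.01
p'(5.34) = -329.46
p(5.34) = -545.97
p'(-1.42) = -34.77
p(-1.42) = 11.70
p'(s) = -13.08*s^2 + 7.68*s + 2.51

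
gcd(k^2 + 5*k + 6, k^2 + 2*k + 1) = 1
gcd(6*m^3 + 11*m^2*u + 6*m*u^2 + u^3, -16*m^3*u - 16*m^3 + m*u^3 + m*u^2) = 1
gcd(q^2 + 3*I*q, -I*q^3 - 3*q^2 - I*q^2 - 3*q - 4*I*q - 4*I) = 1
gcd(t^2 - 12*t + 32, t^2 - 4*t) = t - 4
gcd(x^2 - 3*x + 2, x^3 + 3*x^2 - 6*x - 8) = x - 2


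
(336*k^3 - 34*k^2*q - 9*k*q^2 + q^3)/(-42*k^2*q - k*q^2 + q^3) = (-8*k + q)/q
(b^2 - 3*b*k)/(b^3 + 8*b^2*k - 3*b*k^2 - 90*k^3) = b/(b^2 + 11*b*k + 30*k^2)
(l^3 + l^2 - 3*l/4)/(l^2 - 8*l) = (l^2 + l - 3/4)/(l - 8)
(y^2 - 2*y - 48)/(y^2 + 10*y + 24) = (y - 8)/(y + 4)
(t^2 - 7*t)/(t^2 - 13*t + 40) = t*(t - 7)/(t^2 - 13*t + 40)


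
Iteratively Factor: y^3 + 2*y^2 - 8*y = (y)*(y^2 + 2*y - 8) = y*(y + 4)*(y - 2)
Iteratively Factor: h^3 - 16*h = (h + 4)*(h^2 - 4*h) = (h - 4)*(h + 4)*(h)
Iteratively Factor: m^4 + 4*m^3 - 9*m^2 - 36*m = (m + 4)*(m^3 - 9*m) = m*(m + 4)*(m^2 - 9) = m*(m - 3)*(m + 4)*(m + 3)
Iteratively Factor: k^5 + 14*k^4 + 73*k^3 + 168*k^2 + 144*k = (k + 3)*(k^4 + 11*k^3 + 40*k^2 + 48*k) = (k + 3)^2*(k^3 + 8*k^2 + 16*k) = k*(k + 3)^2*(k^2 + 8*k + 16) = k*(k + 3)^2*(k + 4)*(k + 4)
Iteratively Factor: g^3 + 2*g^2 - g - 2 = (g + 2)*(g^2 - 1) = (g - 1)*(g + 2)*(g + 1)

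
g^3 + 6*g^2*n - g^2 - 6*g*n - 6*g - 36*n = (g - 3)*(g + 2)*(g + 6*n)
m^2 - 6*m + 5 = (m - 5)*(m - 1)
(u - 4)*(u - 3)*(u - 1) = u^3 - 8*u^2 + 19*u - 12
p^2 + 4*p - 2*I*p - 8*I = (p + 4)*(p - 2*I)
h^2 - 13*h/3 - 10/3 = (h - 5)*(h + 2/3)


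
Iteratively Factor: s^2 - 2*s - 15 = (s + 3)*(s - 5)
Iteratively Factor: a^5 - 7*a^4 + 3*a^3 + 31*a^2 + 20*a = (a + 1)*(a^4 - 8*a^3 + 11*a^2 + 20*a) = a*(a + 1)*(a^3 - 8*a^2 + 11*a + 20) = a*(a - 5)*(a + 1)*(a^2 - 3*a - 4) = a*(a - 5)*(a + 1)^2*(a - 4)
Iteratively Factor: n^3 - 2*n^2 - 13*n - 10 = (n - 5)*(n^2 + 3*n + 2) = (n - 5)*(n + 1)*(n + 2)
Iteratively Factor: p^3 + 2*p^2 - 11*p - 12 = (p + 4)*(p^2 - 2*p - 3) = (p - 3)*(p + 4)*(p + 1)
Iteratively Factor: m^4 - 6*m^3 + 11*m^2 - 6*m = (m - 1)*(m^3 - 5*m^2 + 6*m) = (m - 2)*(m - 1)*(m^2 - 3*m) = (m - 3)*(m - 2)*(m - 1)*(m)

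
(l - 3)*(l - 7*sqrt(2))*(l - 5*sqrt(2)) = l^3 - 12*sqrt(2)*l^2 - 3*l^2 + 36*sqrt(2)*l + 70*l - 210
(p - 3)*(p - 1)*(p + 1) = p^3 - 3*p^2 - p + 3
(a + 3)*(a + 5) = a^2 + 8*a + 15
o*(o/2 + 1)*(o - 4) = o^3/2 - o^2 - 4*o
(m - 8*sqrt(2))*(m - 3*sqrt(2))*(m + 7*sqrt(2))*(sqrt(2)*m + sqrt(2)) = sqrt(2)*m^4 - 8*m^3 + sqrt(2)*m^3 - 106*sqrt(2)*m^2 - 8*m^2 - 106*sqrt(2)*m + 672*m + 672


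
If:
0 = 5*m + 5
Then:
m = -1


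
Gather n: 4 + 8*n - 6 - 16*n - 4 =-8*n - 6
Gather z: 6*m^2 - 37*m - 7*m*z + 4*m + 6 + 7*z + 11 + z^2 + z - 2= 6*m^2 - 33*m + z^2 + z*(8 - 7*m) + 15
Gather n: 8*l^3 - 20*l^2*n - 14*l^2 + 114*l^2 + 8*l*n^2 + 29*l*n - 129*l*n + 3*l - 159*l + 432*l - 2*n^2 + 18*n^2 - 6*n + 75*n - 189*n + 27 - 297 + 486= 8*l^3 + 100*l^2 + 276*l + n^2*(8*l + 16) + n*(-20*l^2 - 100*l - 120) + 216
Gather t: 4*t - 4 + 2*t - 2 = 6*t - 6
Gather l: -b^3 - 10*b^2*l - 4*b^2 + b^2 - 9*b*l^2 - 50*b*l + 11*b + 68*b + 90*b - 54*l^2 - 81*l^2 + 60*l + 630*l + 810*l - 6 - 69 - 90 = -b^3 - 3*b^2 + 169*b + l^2*(-9*b - 135) + l*(-10*b^2 - 50*b + 1500) - 165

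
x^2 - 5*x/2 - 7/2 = (x - 7/2)*(x + 1)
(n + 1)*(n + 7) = n^2 + 8*n + 7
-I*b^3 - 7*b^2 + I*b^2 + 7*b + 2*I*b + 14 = (b - 2)*(b - 7*I)*(-I*b - I)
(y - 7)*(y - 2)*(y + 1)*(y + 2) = y^4 - 6*y^3 - 11*y^2 + 24*y + 28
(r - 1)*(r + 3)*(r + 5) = r^3 + 7*r^2 + 7*r - 15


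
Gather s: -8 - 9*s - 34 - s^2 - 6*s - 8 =-s^2 - 15*s - 50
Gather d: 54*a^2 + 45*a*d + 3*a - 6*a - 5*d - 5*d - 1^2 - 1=54*a^2 - 3*a + d*(45*a - 10) - 2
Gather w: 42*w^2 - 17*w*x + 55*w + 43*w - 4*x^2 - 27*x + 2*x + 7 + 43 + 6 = 42*w^2 + w*(98 - 17*x) - 4*x^2 - 25*x + 56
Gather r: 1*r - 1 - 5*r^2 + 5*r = -5*r^2 + 6*r - 1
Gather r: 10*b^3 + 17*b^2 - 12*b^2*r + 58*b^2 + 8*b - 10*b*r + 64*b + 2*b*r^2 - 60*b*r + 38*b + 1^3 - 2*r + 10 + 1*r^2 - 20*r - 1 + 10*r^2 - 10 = 10*b^3 + 75*b^2 + 110*b + r^2*(2*b + 11) + r*(-12*b^2 - 70*b - 22)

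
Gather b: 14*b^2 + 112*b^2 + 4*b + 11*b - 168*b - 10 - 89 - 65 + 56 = 126*b^2 - 153*b - 108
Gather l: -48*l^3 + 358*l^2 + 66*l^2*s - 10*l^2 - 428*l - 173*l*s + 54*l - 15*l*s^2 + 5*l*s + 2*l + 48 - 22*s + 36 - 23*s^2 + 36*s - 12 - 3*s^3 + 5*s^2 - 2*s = -48*l^3 + l^2*(66*s + 348) + l*(-15*s^2 - 168*s - 372) - 3*s^3 - 18*s^2 + 12*s + 72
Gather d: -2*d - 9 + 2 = -2*d - 7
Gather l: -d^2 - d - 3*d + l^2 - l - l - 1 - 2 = -d^2 - 4*d + l^2 - 2*l - 3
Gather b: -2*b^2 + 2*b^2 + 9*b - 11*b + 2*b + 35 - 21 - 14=0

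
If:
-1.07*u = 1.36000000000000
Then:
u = -1.27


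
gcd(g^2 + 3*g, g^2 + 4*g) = g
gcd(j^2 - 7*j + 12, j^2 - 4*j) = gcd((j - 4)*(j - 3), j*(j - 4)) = j - 4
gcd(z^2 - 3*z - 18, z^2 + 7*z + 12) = z + 3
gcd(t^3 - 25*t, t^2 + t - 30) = t - 5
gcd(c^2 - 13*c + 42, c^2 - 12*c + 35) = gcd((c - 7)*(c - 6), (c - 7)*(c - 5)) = c - 7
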